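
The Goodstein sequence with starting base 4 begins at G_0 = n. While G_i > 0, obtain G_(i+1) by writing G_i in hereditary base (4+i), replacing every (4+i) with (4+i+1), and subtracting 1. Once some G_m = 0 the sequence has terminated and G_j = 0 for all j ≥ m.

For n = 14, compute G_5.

22

(0) 14|_4 = 3·4 + 2 ↦ 3·5 + 2|_5 = 17 ⇒ 16
(1) 16|_5 = 3·5 + 1 ↦ 3·6 + 1|_6 = 19 ⇒ 18
(2) 18|_6 = 3·6 ↦ 3·7|_7 = 21 ⇒ 20
(3) 20|_7 = 2·7 + 6 ↦ 2·8 + 6|_8 = 22 ⇒ 21
(4) 21|_8 = 2·8 + 5 ↦ 2·9 + 5|_9 = 23 ⇒ 22
(5) 22|_9 = 2·9 + 4 ↦ 2·10 + 4|_10 = 24 ⇒ 23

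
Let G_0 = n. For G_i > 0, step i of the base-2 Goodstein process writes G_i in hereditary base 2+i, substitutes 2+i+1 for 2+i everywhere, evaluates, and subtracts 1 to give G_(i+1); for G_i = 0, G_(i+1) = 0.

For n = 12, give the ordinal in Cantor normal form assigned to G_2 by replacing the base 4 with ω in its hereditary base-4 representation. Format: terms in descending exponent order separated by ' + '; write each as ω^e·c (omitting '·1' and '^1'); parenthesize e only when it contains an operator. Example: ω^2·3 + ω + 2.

ω^(ω + 1) + ω^2·2 + ω·2 + 1

step 0: 12 = 2^(2 + 1) + 2^2; sub 3 for 2: 3^(3 + 1) + 3^3; = 108; G_1 = 108−1 = 107
step 1: 107 = 3^(3 + 1) + 2·3^2 + 2·3 + 2; sub 4 for 3: 4^(4 + 1) + 2·4^2 + 2·4 + 2; = 1066; G_2 = 1066−1 = 1065
step 2: 1065 = 4^(4 + 1) + 2·4^2 + 2·4 + 1; sub 5 for 4: 5^(5 + 1) + 2·5^2 + 2·5 + 1; = 15686; G_3 = 15686−1 = 15685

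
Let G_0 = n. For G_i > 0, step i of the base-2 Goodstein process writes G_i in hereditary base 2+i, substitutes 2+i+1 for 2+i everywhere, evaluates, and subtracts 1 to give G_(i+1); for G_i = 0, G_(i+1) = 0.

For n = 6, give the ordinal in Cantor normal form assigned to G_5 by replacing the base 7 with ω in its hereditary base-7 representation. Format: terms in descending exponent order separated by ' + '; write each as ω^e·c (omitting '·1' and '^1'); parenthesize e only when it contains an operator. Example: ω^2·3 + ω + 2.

ω^5·5 + ω^4·5 + ω^3·5 + ω^2·5 + ω·5 + 4

i=0: 6 = 2^2 + 2 (b=2); 2→3: 3^3 + 3 = 30; 30−1 = 29
i=1: 29 = 3^3 + 2 (b=3); 3→4: 4^4 + 2 = 258; 258−1 = 257
i=2: 257 = 4^4 + 1 (b=4); 4→5: 5^5 + 1 = 3126; 3126−1 = 3125
i=3: 3125 = 5^5 (b=5); 5→6: 6^6 = 46656; 46656−1 = 46655
i=4: 46655 = 5·6^5 + 5·6^4 + 5·6^3 + 5·6^2 + 5·6 + 5 (b=6); 6→7: 5·7^5 + 5·7^4 + 5·7^3 + 5·7^2 + 5·7 + 5 = 98040; 98040−1 = 98039
i=5: 98039 = 5·7^5 + 5·7^4 + 5·7^3 + 5·7^2 + 5·7 + 4 (b=7); 7→8: 5·8^5 + 5·8^4 + 5·8^3 + 5·8^2 + 5·8 + 4 = 187244; 187244−1 = 187243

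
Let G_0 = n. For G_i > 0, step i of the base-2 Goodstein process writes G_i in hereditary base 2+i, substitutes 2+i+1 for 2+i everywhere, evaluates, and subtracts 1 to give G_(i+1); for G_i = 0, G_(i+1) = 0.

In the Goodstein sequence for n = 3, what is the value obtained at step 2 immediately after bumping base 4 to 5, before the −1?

[0] 3 ≡ 2 + 1 (base 2). Lift 3: 4. −1: 3.
[1] 3 ≡ 3 (base 3). Lift 4: 4. −1: 3.
[2] 3 ≡ 3 (base 4). Lift 5: 3. −1: 2.

3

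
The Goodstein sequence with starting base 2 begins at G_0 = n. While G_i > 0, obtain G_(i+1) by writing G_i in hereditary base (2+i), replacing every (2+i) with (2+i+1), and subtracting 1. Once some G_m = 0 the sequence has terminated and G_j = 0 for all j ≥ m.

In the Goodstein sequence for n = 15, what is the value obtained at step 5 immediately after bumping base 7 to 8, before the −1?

base 2: 15 = 2^(2 + 1) + 2^2 + 2 + 1; at 3: 3^(3 + 1) + 3^3 + 3 + 1 = 112; next = 111
base 3: 111 = 3^(3 + 1) + 3^3 + 3; at 4: 4^(4 + 1) + 4^4 + 4 = 1284; next = 1283
base 4: 1283 = 4^(4 + 1) + 4^4 + 3; at 5: 5^(5 + 1) + 5^5 + 3 = 18753; next = 18752
base 5: 18752 = 5^(5 + 1) + 5^5 + 2; at 6: 6^(6 + 1) + 6^6 + 2 = 326594; next = 326593
base 6: 326593 = 6^(6 + 1) + 6^6 + 1; at 7: 7^(7 + 1) + 7^7 + 1 = 6588345; next = 6588344
base 7: 6588344 = 7^(7 + 1) + 7^7; at 8: 8^(8 + 1) + 8^8 = 150994944; next = 150994943

150994944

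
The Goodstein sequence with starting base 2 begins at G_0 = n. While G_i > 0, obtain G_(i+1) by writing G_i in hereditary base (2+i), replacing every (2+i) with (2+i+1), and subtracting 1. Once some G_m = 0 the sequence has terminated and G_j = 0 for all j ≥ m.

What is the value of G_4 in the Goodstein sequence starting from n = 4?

83

(0) 4|_2 = 2^2 ↦ 3^3|_3 = 27 ⇒ 26
(1) 26|_3 = 2·3^2 + 2·3 + 2 ↦ 2·4^2 + 2·4 + 2|_4 = 42 ⇒ 41
(2) 41|_4 = 2·4^2 + 2·4 + 1 ↦ 2·5^2 + 2·5 + 1|_5 = 61 ⇒ 60
(3) 60|_5 = 2·5^2 + 2·5 ↦ 2·6^2 + 2·6|_6 = 84 ⇒ 83
(4) 83|_6 = 2·6^2 + 6 + 5 ↦ 2·7^2 + 7 + 5|_7 = 110 ⇒ 109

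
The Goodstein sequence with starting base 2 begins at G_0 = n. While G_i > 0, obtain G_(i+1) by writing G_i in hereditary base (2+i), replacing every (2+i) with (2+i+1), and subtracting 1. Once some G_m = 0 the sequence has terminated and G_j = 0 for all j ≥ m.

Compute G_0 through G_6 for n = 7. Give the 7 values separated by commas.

7, 30, 259, 3127, 46657, 823543, 16777215

G_0 = 7. HB_2(7) = 2^2 + 2 + 1. Bump = 31. G_1 = 30.
G_1 = 30. HB_3(30) = 3^3 + 3. Bump = 260. G_2 = 259.
G_2 = 259. HB_4(259) = 4^4 + 3. Bump = 3128. G_3 = 3127.
G_3 = 3127. HB_5(3127) = 5^5 + 2. Bump = 46658. G_4 = 46657.
G_4 = 46657. HB_6(46657) = 6^6 + 1. Bump = 823544. G_5 = 823543.
G_5 = 823543. HB_7(823543) = 7^7. Bump = 16777216. G_6 = 16777215.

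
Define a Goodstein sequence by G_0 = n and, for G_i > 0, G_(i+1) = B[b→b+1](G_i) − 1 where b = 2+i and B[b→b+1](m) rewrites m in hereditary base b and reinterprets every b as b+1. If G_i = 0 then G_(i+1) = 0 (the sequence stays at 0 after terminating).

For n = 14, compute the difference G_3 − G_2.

G_0=14  [base 2] 2^(2 + 1) + 2^2 + 2  →[2↦3]→  3^(3 + 1) + 3^3 + 3 = 111  −1 ⇒ G_1=110
G_1=110  [base 3] 3^(3 + 1) + 3^3 + 2  →[3↦4]→  4^(4 + 1) + 4^4 + 2 = 1282  −1 ⇒ G_2=1281
G_2=1281  [base 4] 4^(4 + 1) + 4^4 + 1  →[4↦5]→  5^(5 + 1) + 5^5 + 1 = 18751  −1 ⇒ G_3=18750

17469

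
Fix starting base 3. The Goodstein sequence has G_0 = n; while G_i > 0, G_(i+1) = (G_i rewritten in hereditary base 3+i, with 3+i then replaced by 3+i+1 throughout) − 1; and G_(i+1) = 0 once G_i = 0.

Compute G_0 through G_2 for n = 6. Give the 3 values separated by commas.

6, 7, 7

base 3: 6 = 2·3; at 4: 2·4 = 8; next = 7
base 4: 7 = 4 + 3; at 5: 5 + 3 = 8; next = 7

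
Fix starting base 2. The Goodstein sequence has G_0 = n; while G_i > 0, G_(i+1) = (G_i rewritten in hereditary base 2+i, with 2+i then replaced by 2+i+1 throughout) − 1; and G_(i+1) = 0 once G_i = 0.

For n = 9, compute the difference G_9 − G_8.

G_0=9  [base 2] 2^(2 + 1) + 1  →[2↦3]→  3^(3 + 1) + 1 = 82  −1 ⇒ G_1=81
G_1=81  [base 3] 3^(3 + 1)  →[3↦4]→  4^(4 + 1) = 1024  −1 ⇒ G_2=1023
G_2=1023  [base 4] 3·4^4 + 3·4^3 + 3·4^2 + 3·4 + 3  →[4↦5]→  3·5^5 + 3·5^3 + 3·5^2 + 3·5 + 3 = 9843  −1 ⇒ G_3=9842
G_3=9842  [base 5] 3·5^5 + 3·5^3 + 3·5^2 + 3·5 + 2  →[5↦6]→  3·6^6 + 3·6^3 + 3·6^2 + 3·6 + 2 = 140744  −1 ⇒ G_4=140743
G_4=140743  [base 6] 3·6^6 + 3·6^3 + 3·6^2 + 3·6 + 1  →[6↦7]→  3·7^7 + 3·7^3 + 3·7^2 + 3·7 + 1 = 2471827  −1 ⇒ G_5=2471826
G_5=2471826  [base 7] 3·7^7 + 3·7^3 + 3·7^2 + 3·7  →[7↦8]→  3·8^8 + 3·8^3 + 3·8^2 + 3·8 = 50333400  −1 ⇒ G_6=50333399
G_6=50333399  [base 8] 3·8^8 + 3·8^3 + 3·8^2 + 2·8 + 7  →[8↦9]→  3·9^9 + 3·9^3 + 3·9^2 + 2·9 + 7 = 1162263922  −1 ⇒ G_7=1162263921
G_7=1162263921  [base 9] 3·9^9 + 3·9^3 + 3·9^2 + 2·9 + 6  →[9↦10]→  3·10^10 + 3·10^3 + 3·10^2 + 2·10 + 6 = 30000003326  −1 ⇒ G_8=30000003325
G_8=30000003325  [base 10] 3·10^10 + 3·10^3 + 3·10^2 + 2·10 + 5  →[10↦11]→  3·11^11 + 3·11^3 + 3·11^2 + 2·11 + 5 = 855935016216  −1 ⇒ G_9=855935016215

825935012890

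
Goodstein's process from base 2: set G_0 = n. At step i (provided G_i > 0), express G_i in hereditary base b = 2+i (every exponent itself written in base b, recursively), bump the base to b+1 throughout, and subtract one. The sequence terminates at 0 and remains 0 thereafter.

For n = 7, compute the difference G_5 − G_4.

776886

G_0 = 7. HB_2(7) = 2^2 + 2 + 1. Bump = 31. G_1 = 30.
G_1 = 30. HB_3(30) = 3^3 + 3. Bump = 260. G_2 = 259.
G_2 = 259. HB_4(259) = 4^4 + 3. Bump = 3128. G_3 = 3127.
G_3 = 3127. HB_5(3127) = 5^5 + 2. Bump = 46658. G_4 = 46657.
G_4 = 46657. HB_6(46657) = 6^6 + 1. Bump = 823544. G_5 = 823543.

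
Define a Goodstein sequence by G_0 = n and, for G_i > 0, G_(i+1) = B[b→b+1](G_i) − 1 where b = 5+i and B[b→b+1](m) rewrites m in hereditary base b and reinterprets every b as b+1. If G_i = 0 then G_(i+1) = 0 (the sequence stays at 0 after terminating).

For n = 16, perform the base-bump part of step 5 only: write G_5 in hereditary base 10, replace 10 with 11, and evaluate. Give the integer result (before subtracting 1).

25

G_0 = 16. HB_5(16) = 3·5 + 1. Bump = 19. G_1 = 18.
G_1 = 18. HB_6(18) = 3·6. Bump = 21. G_2 = 20.
G_2 = 20. HB_7(20) = 2·7 + 6. Bump = 22. G_3 = 21.
G_3 = 21. HB_8(21) = 2·8 + 5. Bump = 23. G_4 = 22.
G_4 = 22. HB_9(22) = 2·9 + 4. Bump = 24. G_5 = 23.
G_5 = 23. HB_10(23) = 2·10 + 3. Bump = 25. G_6 = 24.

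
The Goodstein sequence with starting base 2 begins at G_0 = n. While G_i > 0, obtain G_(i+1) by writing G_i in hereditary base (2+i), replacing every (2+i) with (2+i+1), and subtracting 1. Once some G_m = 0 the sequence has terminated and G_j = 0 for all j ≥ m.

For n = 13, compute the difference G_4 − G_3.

264619

i=0: 13 = 2^(2 + 1) + 2^2 + 1 (b=2); 2→3: 3^(3 + 1) + 3^3 + 1 = 109; 109−1 = 108
i=1: 108 = 3^(3 + 1) + 3^3 (b=3); 3→4: 4^(4 + 1) + 4^4 = 1280; 1280−1 = 1279
i=2: 1279 = 4^(4 + 1) + 3·4^3 + 3·4^2 + 3·4 + 3 (b=4); 4→5: 5^(5 + 1) + 3·5^3 + 3·5^2 + 3·5 + 3 = 16093; 16093−1 = 16092
i=3: 16092 = 5^(5 + 1) + 3·5^3 + 3·5^2 + 3·5 + 2 (b=5); 5→6: 6^(6 + 1) + 3·6^3 + 3·6^2 + 3·6 + 2 = 280712; 280712−1 = 280711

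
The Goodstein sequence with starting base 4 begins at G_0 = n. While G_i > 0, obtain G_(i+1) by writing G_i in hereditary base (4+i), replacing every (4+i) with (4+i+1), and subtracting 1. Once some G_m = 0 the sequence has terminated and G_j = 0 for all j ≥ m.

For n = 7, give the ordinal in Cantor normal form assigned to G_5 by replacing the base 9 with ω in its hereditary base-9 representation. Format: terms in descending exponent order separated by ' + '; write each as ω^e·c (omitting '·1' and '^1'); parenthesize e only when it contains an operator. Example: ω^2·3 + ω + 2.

6

base 4: 7 = 4 + 3; at 5: 5 + 3 = 8; next = 7
base 5: 7 = 5 + 2; at 6: 6 + 2 = 8; next = 7
base 6: 7 = 6 + 1; at 7: 7 + 1 = 8; next = 7
base 7: 7 = 7; at 8: 8 = 8; next = 7
base 8: 7 = 7; at 9: 7 = 7; next = 6
base 9: 6 = 6; at 10: 6 = 6; next = 5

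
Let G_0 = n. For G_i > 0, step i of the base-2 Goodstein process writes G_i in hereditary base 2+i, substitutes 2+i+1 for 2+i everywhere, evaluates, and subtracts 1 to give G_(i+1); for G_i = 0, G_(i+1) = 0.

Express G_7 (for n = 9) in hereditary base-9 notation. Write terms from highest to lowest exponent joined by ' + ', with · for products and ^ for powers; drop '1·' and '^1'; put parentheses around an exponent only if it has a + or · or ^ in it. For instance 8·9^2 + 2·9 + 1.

[0] 9 ≡ 2^(2 + 1) + 1 (base 2). Lift 3: 82. −1: 81.
[1] 81 ≡ 3^(3 + 1) (base 3). Lift 4: 1024. −1: 1023.
[2] 1023 ≡ 3·4^4 + 3·4^3 + 3·4^2 + 3·4 + 3 (base 4). Lift 5: 9843. −1: 9842.
[3] 9842 ≡ 3·5^5 + 3·5^3 + 3·5^2 + 3·5 + 2 (base 5). Lift 6: 140744. −1: 140743.
[4] 140743 ≡ 3·6^6 + 3·6^3 + 3·6^2 + 3·6 + 1 (base 6). Lift 7: 2471827. −1: 2471826.
[5] 2471826 ≡ 3·7^7 + 3·7^3 + 3·7^2 + 3·7 (base 7). Lift 8: 50333400. −1: 50333399.
[6] 50333399 ≡ 3·8^8 + 3·8^3 + 3·8^2 + 2·8 + 7 (base 8). Lift 9: 1162263922. −1: 1162263921.
[7] 1162263921 ≡ 3·9^9 + 3·9^3 + 3·9^2 + 2·9 + 6 (base 9). Lift 10: 30000003326. −1: 30000003325.

3·9^9 + 3·9^3 + 3·9^2 + 2·9 + 6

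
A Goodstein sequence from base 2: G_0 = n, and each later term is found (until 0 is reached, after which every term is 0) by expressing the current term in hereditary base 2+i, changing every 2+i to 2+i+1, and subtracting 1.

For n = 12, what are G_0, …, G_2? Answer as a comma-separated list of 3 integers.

[0] 12 ≡ 2^(2 + 1) + 2^2 (base 2). Lift 3: 108. −1: 107.
[1] 107 ≡ 3^(3 + 1) + 2·3^2 + 2·3 + 2 (base 3). Lift 4: 1066. −1: 1065.

12, 107, 1065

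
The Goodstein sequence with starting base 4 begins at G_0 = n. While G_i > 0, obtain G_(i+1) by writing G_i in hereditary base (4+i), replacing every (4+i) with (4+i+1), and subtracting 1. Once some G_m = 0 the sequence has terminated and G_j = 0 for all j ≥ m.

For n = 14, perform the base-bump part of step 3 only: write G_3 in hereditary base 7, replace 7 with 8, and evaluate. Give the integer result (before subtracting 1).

22

(0) 14|_4 = 3·4 + 2 ↦ 3·5 + 2|_5 = 17 ⇒ 16
(1) 16|_5 = 3·5 + 1 ↦ 3·6 + 1|_6 = 19 ⇒ 18
(2) 18|_6 = 3·6 ↦ 3·7|_7 = 21 ⇒ 20
(3) 20|_7 = 2·7 + 6 ↦ 2·8 + 6|_8 = 22 ⇒ 21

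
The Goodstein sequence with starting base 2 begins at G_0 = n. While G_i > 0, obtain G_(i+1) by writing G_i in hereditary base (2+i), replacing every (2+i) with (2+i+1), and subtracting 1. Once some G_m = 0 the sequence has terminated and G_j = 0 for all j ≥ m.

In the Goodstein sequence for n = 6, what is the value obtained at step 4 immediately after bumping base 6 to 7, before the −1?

98040

base 2: 6 = 2^2 + 2; at 3: 3^3 + 3 = 30; next = 29
base 3: 29 = 3^3 + 2; at 4: 4^4 + 2 = 258; next = 257
base 4: 257 = 4^4 + 1; at 5: 5^5 + 1 = 3126; next = 3125
base 5: 3125 = 5^5; at 6: 6^6 = 46656; next = 46655
base 6: 46655 = 5·6^5 + 5·6^4 + 5·6^3 + 5·6^2 + 5·6 + 5; at 7: 5·7^5 + 5·7^4 + 5·7^3 + 5·7^2 + 5·7 + 5 = 98040; next = 98039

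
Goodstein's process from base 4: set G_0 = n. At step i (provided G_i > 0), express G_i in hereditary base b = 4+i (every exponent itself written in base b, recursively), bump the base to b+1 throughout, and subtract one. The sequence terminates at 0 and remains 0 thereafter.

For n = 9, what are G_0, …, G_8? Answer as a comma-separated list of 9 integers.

9, 10, 11, 11, 11, 11, 11, 11, 11

G_0 = 9. HB_4(9) = 2·4 + 1. Bump = 11. G_1 = 10.
G_1 = 10. HB_5(10) = 2·5. Bump = 12. G_2 = 11.
G_2 = 11. HB_6(11) = 6 + 5. Bump = 12. G_3 = 11.
G_3 = 11. HB_7(11) = 7 + 4. Bump = 12. G_4 = 11.
G_4 = 11. HB_8(11) = 8 + 3. Bump = 12. G_5 = 11.
G_5 = 11. HB_9(11) = 9 + 2. Bump = 12. G_6 = 11.
G_6 = 11. HB_10(11) = 10 + 1. Bump = 12. G_7 = 11.
G_7 = 11. HB_11(11) = 11. Bump = 12. G_8 = 11.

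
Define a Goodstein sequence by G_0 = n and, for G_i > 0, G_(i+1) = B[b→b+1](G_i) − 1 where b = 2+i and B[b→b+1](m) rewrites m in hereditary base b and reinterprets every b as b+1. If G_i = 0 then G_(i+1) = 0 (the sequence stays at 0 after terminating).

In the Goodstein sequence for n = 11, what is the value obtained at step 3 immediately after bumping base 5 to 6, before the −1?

base 2: 11 = 2^(2 + 1) + 2 + 1; at 3: 3^(3 + 1) + 3 + 1 = 85; next = 84
base 3: 84 = 3^(3 + 1) + 3; at 4: 4^(4 + 1) + 4 = 1028; next = 1027
base 4: 1027 = 4^(4 + 1) + 3; at 5: 5^(5 + 1) + 3 = 15628; next = 15627
base 5: 15627 = 5^(5 + 1) + 2; at 6: 6^(6 + 1) + 2 = 279938; next = 279937

279938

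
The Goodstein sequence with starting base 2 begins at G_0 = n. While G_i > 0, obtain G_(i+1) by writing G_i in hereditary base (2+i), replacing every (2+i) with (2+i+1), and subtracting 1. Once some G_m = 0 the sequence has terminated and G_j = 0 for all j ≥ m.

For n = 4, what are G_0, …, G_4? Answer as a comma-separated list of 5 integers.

step 0: 4 = 2^2; sub 3 for 2: 3^3; = 27; G_1 = 27−1 = 26
step 1: 26 = 2·3^2 + 2·3 + 2; sub 4 for 3: 2·4^2 + 2·4 + 2; = 42; G_2 = 42−1 = 41
step 2: 41 = 2·4^2 + 2·4 + 1; sub 5 for 4: 2·5^2 + 2·5 + 1; = 61; G_3 = 61−1 = 60
step 3: 60 = 2·5^2 + 2·5; sub 6 for 5: 2·6^2 + 2·6; = 84; G_4 = 84−1 = 83

4, 26, 41, 60, 83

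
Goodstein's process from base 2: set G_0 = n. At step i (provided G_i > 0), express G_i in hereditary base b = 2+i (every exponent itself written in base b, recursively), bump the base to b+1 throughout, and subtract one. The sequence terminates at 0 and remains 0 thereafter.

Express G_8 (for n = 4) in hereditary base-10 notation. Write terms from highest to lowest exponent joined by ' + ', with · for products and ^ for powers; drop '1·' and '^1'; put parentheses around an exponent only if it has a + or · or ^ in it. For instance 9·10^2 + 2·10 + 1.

2·10^2 + 10 + 1

step 0: 4 = 2^2; sub 3 for 2: 3^3; = 27; G_1 = 27−1 = 26
step 1: 26 = 2·3^2 + 2·3 + 2; sub 4 for 3: 2·4^2 + 2·4 + 2; = 42; G_2 = 42−1 = 41
step 2: 41 = 2·4^2 + 2·4 + 1; sub 5 for 4: 2·5^2 + 2·5 + 1; = 61; G_3 = 61−1 = 60
step 3: 60 = 2·5^2 + 2·5; sub 6 for 5: 2·6^2 + 2·6; = 84; G_4 = 84−1 = 83
step 4: 83 = 2·6^2 + 6 + 5; sub 7 for 6: 2·7^2 + 7 + 5; = 110; G_5 = 110−1 = 109
step 5: 109 = 2·7^2 + 7 + 4; sub 8 for 7: 2·8^2 + 8 + 4; = 140; G_6 = 140−1 = 139
step 6: 139 = 2·8^2 + 8 + 3; sub 9 for 8: 2·9^2 + 9 + 3; = 174; G_7 = 174−1 = 173
step 7: 173 = 2·9^2 + 9 + 2; sub 10 for 9: 2·10^2 + 10 + 2; = 212; G_8 = 212−1 = 211
step 8: 211 = 2·10^2 + 10 + 1; sub 11 for 10: 2·11^2 + 11 + 1; = 254; G_9 = 254−1 = 253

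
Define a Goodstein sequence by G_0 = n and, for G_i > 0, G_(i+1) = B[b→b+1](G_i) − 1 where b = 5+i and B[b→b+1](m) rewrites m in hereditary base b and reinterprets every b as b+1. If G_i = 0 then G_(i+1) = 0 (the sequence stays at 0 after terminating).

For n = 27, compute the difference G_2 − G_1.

12

step 0: 27 = 5^2 + 2; sub 6 for 5: 6^2 + 2; = 38; G_1 = 38−1 = 37
step 1: 37 = 6^2 + 1; sub 7 for 6: 7^2 + 1; = 50; G_2 = 50−1 = 49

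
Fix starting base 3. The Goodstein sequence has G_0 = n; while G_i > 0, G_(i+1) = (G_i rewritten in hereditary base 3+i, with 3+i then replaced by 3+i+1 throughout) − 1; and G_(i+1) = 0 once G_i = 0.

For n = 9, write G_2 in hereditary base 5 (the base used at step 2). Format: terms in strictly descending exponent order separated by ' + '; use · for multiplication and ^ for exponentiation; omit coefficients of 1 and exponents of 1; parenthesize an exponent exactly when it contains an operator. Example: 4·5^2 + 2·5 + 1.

3·5 + 2

G_0 = 9. HB_3(9) = 3^2. Bump = 16. G_1 = 15.
G_1 = 15. HB_4(15) = 3·4 + 3. Bump = 18. G_2 = 17.
G_2 = 17. HB_5(17) = 3·5 + 2. Bump = 20. G_3 = 19.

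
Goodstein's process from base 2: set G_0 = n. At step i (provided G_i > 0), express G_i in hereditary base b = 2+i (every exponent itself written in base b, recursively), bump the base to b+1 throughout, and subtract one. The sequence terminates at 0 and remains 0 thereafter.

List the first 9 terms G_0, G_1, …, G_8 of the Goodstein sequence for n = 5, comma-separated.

5 —HB2→ 2^2 + 1 —bump→ 3^3 + 1 = 28 —(−1)→ 27
27 —HB3→ 3^3 —bump→ 4^4 = 256 —(−1)→ 255
255 —HB4→ 3·4^3 + 3·4^2 + 3·4 + 3 —bump→ 3·5^3 + 3·5^2 + 3·5 + 3 = 468 —(−1)→ 467
467 —HB5→ 3·5^3 + 3·5^2 + 3·5 + 2 —bump→ 3·6^3 + 3·6^2 + 3·6 + 2 = 776 —(−1)→ 775
775 —HB6→ 3·6^3 + 3·6^2 + 3·6 + 1 —bump→ 3·7^3 + 3·7^2 + 3·7 + 1 = 1198 —(−1)→ 1197
1197 —HB7→ 3·7^3 + 3·7^2 + 3·7 —bump→ 3·8^3 + 3·8^2 + 3·8 = 1752 —(−1)→ 1751
1751 —HB8→ 3·8^3 + 3·8^2 + 2·8 + 7 —bump→ 3·9^3 + 3·9^2 + 2·9 + 7 = 2455 —(−1)→ 2454
2454 —HB9→ 3·9^3 + 3·9^2 + 2·9 + 6 —bump→ 3·10^3 + 3·10^2 + 2·10 + 6 = 3326 —(−1)→ 3325

5, 27, 255, 467, 775, 1197, 1751, 2454, 3325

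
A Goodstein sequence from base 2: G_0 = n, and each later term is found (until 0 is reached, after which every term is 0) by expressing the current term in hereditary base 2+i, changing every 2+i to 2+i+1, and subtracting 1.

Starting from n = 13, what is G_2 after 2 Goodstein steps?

G_0=13  [base 2] 2^(2 + 1) + 2^2 + 1  →[2↦3]→  3^(3 + 1) + 3^3 + 1 = 109  −1 ⇒ G_1=108
G_1=108  [base 3] 3^(3 + 1) + 3^3  →[3↦4]→  4^(4 + 1) + 4^4 = 1280  −1 ⇒ G_2=1279
G_2=1279  [base 4] 4^(4 + 1) + 3·4^3 + 3·4^2 + 3·4 + 3  →[4↦5]→  5^(5 + 1) + 3·5^3 + 3·5^2 + 3·5 + 3 = 16093  −1 ⇒ G_3=16092

1279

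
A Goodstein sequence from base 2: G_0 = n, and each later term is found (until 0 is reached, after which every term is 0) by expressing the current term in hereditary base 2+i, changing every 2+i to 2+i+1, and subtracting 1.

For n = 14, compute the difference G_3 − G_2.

17469

base 2: 14 = 2^(2 + 1) + 2^2 + 2; at 3: 3^(3 + 1) + 3^3 + 3 = 111; next = 110
base 3: 110 = 3^(3 + 1) + 3^3 + 2; at 4: 4^(4 + 1) + 4^4 + 2 = 1282; next = 1281
base 4: 1281 = 4^(4 + 1) + 4^4 + 1; at 5: 5^(5 + 1) + 5^5 + 1 = 18751; next = 18750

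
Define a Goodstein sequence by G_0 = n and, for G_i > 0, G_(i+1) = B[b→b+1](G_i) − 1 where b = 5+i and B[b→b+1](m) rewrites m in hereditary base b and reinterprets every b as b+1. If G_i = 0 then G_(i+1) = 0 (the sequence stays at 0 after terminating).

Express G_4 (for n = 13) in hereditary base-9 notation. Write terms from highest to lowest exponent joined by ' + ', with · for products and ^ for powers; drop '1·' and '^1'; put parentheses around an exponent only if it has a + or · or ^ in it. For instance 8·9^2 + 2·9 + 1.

i=0: 13 = 2·5 + 3 (b=5); 5→6: 2·6 + 3 = 15; 15−1 = 14
i=1: 14 = 2·6 + 2 (b=6); 6→7: 2·7 + 2 = 16; 16−1 = 15
i=2: 15 = 2·7 + 1 (b=7); 7→8: 2·8 + 1 = 17; 17−1 = 16
i=3: 16 = 2·8 (b=8); 8→9: 2·9 = 18; 18−1 = 17
i=4: 17 = 9 + 8 (b=9); 9→10: 10 + 8 = 18; 18−1 = 17

9 + 8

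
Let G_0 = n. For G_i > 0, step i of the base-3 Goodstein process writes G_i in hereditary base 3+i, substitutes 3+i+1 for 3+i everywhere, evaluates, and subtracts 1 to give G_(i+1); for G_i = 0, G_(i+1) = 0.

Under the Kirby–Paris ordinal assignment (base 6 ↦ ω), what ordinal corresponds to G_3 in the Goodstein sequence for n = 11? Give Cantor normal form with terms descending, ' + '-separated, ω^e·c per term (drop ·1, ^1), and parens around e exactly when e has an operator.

G_0 = 11. HB_3(11) = 3^2 + 2. Bump = 18. G_1 = 17.
G_1 = 17. HB_4(17) = 4^2 + 1. Bump = 26. G_2 = 25.
G_2 = 25. HB_5(25) = 5^2. Bump = 36. G_3 = 35.
G_3 = 35. HB_6(35) = 5·6 + 5. Bump = 40. G_4 = 39.

ω·5 + 5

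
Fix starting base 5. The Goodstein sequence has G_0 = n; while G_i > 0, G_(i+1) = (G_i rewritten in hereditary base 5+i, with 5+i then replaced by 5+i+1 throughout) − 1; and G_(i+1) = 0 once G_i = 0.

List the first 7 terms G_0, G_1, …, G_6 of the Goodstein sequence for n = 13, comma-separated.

step 0: 13 = 2·5 + 3; sub 6 for 5: 2·6 + 3; = 15; G_1 = 15−1 = 14
step 1: 14 = 2·6 + 2; sub 7 for 6: 2·7 + 2; = 16; G_2 = 16−1 = 15
step 2: 15 = 2·7 + 1; sub 8 for 7: 2·8 + 1; = 17; G_3 = 17−1 = 16
step 3: 16 = 2·8; sub 9 for 8: 2·9; = 18; G_4 = 18−1 = 17
step 4: 17 = 9 + 8; sub 10 for 9: 10 + 8; = 18; G_5 = 18−1 = 17
step 5: 17 = 10 + 7; sub 11 for 10: 11 + 7; = 18; G_6 = 18−1 = 17

13, 14, 15, 16, 17, 17, 17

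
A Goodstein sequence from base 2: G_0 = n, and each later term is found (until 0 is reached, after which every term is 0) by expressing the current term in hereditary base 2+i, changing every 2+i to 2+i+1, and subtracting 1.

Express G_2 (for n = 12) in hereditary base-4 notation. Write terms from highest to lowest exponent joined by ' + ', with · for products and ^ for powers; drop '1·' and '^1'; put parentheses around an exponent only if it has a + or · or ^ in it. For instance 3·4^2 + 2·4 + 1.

4^(4 + 1) + 2·4^2 + 2·4 + 1

i=0: 12 = 2^(2 + 1) + 2^2 (b=2); 2→3: 3^(3 + 1) + 3^3 = 108; 108−1 = 107
i=1: 107 = 3^(3 + 1) + 2·3^2 + 2·3 + 2 (b=3); 3→4: 4^(4 + 1) + 2·4^2 + 2·4 + 2 = 1066; 1066−1 = 1065
i=2: 1065 = 4^(4 + 1) + 2·4^2 + 2·4 + 1 (b=4); 4→5: 5^(5 + 1) + 2·5^2 + 2·5 + 1 = 15686; 15686−1 = 15685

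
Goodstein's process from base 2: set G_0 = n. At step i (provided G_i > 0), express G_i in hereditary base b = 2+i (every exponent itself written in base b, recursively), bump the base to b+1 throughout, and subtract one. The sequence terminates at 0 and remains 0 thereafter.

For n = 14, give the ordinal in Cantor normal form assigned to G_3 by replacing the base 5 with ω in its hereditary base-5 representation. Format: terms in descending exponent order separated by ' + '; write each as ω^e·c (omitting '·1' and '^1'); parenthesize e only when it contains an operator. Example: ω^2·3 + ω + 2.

ω^(ω + 1) + ω^ω

[0] 14 ≡ 2^(2 + 1) + 2^2 + 2 (base 2). Lift 3: 111. −1: 110.
[1] 110 ≡ 3^(3 + 1) + 3^3 + 2 (base 3). Lift 4: 1282. −1: 1281.
[2] 1281 ≡ 4^(4 + 1) + 4^4 + 1 (base 4). Lift 5: 18751. −1: 18750.
[3] 18750 ≡ 5^(5 + 1) + 5^5 (base 5). Lift 6: 326592. −1: 326591.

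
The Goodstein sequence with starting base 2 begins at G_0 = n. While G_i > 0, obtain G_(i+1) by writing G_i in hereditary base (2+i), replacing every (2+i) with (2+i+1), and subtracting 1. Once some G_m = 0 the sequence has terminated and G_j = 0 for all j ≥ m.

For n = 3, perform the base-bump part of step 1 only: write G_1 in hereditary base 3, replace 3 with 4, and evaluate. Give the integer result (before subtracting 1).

4

(0) 3|_2 = 2 + 1 ↦ 3 + 1|_3 = 4 ⇒ 3
(1) 3|_3 = 3 ↦ 4|_4 = 4 ⇒ 3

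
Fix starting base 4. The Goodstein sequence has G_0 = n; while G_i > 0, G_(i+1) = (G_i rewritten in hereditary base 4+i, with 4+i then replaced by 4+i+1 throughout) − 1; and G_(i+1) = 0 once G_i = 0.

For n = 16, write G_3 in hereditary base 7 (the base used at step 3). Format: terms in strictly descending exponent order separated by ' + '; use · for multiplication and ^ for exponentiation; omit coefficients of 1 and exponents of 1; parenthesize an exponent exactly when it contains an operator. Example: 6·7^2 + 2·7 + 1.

4·7 + 2

[0] 16 ≡ 4^2 (base 4). Lift 5: 25. −1: 24.
[1] 24 ≡ 4·5 + 4 (base 5). Lift 6: 28. −1: 27.
[2] 27 ≡ 4·6 + 3 (base 6). Lift 7: 31. −1: 30.
[3] 30 ≡ 4·7 + 2 (base 7). Lift 8: 34. −1: 33.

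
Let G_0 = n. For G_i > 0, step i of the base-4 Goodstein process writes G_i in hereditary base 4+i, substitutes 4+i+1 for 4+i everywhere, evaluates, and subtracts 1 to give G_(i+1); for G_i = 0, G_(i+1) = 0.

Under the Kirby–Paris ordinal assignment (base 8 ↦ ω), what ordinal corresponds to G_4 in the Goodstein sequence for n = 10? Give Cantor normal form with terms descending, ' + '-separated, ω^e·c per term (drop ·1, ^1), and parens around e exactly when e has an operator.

10 —HB4→ 2·4 + 2 —bump→ 2·5 + 2 = 12 —(−1)→ 11
11 —HB5→ 2·5 + 1 —bump→ 2·6 + 1 = 13 —(−1)→ 12
12 —HB6→ 2·6 —bump→ 2·7 = 14 —(−1)→ 13
13 —HB7→ 7 + 6 —bump→ 8 + 6 = 14 —(−1)→ 13

ω + 5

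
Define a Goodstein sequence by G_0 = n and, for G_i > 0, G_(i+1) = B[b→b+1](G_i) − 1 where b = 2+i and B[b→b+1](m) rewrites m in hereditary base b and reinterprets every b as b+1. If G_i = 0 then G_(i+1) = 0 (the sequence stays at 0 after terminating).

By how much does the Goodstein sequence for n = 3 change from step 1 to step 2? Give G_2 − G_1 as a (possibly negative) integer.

G_0 = 3. HB_2(3) = 2 + 1. Bump = 4. G_1 = 3.
G_1 = 3. HB_3(3) = 3. Bump = 4. G_2 = 3.

0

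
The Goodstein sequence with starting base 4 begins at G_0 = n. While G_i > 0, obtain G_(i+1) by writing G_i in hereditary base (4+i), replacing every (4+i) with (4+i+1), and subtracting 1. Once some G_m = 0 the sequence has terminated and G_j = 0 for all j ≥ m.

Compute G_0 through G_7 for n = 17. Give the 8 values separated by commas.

17, 25, 35, 39, 43, 47, 51, 55

G_0 = 17. HB_4(17) = 4^2 + 1. Bump = 26. G_1 = 25.
G_1 = 25. HB_5(25) = 5^2. Bump = 36. G_2 = 35.
G_2 = 35. HB_6(35) = 5·6 + 5. Bump = 40. G_3 = 39.
G_3 = 39. HB_7(39) = 5·7 + 4. Bump = 44. G_4 = 43.
G_4 = 43. HB_8(43) = 5·8 + 3. Bump = 48. G_5 = 47.
G_5 = 47. HB_9(47) = 5·9 + 2. Bump = 52. G_6 = 51.
G_6 = 51. HB_10(51) = 5·10 + 1. Bump = 56. G_7 = 55.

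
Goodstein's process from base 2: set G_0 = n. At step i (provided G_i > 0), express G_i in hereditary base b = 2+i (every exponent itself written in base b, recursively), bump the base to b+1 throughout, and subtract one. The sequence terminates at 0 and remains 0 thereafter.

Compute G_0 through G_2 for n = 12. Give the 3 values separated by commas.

12 —HB2→ 2^(2 + 1) + 2^2 —bump→ 3^(3 + 1) + 3^3 = 108 —(−1)→ 107
107 —HB3→ 3^(3 + 1) + 2·3^2 + 2·3 + 2 —bump→ 4^(4 + 1) + 2·4^2 + 2·4 + 2 = 1066 —(−1)→ 1065

12, 107, 1065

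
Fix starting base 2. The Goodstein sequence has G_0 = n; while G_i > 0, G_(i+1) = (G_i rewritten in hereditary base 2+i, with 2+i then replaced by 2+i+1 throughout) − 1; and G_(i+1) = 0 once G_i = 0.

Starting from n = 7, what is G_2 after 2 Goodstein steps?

[0] 7 ≡ 2^2 + 2 + 1 (base 2). Lift 3: 31. −1: 30.
[1] 30 ≡ 3^3 + 3 (base 3). Lift 4: 260. −1: 259.

259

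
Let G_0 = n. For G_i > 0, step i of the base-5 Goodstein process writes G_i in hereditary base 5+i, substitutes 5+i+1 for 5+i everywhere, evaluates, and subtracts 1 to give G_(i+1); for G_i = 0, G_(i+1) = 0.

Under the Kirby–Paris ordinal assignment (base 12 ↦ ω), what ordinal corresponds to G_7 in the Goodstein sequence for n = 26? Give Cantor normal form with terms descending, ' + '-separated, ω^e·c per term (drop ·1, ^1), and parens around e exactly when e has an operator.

G_0=26  [base 5] 5^2 + 1  →[5↦6]→  6^2 + 1 = 37  −1 ⇒ G_1=36
G_1=36  [base 6] 6^2  →[6↦7]→  7^2 = 49  −1 ⇒ G_2=48
G_2=48  [base 7] 6·7 + 6  →[7↦8]→  6·8 + 6 = 54  −1 ⇒ G_3=53
G_3=53  [base 8] 6·8 + 5  →[8↦9]→  6·9 + 5 = 59  −1 ⇒ G_4=58
G_4=58  [base 9] 6·9 + 4  →[9↦10]→  6·10 + 4 = 64  −1 ⇒ G_5=63
G_5=63  [base 10] 6·10 + 3  →[10↦11]→  6·11 + 3 = 69  −1 ⇒ G_6=68
G_6=68  [base 11] 6·11 + 2  →[11↦12]→  6·12 + 2 = 74  −1 ⇒ G_7=73
G_7=73  [base 12] 6·12 + 1  →[12↦13]→  6·13 + 1 = 79  −1 ⇒ G_8=78

ω·6 + 1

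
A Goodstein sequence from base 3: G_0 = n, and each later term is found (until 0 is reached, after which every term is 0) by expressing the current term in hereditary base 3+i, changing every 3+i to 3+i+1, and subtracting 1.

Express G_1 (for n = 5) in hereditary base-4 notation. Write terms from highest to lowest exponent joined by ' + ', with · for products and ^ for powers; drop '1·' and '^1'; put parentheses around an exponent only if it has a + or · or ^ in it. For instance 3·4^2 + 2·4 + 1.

(0) 5|_3 = 3 + 2 ↦ 4 + 2|_4 = 6 ⇒ 5
(1) 5|_4 = 4 + 1 ↦ 5 + 1|_5 = 6 ⇒ 5

4 + 1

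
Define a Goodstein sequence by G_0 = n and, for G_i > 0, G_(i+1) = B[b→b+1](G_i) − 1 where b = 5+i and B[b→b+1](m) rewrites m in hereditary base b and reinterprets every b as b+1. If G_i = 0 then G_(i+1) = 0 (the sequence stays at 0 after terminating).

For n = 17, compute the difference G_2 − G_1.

base 5: 17 = 3·5 + 2; at 6: 3·6 + 2 = 20; next = 19
base 6: 19 = 3·6 + 1; at 7: 3·7 + 1 = 22; next = 21

2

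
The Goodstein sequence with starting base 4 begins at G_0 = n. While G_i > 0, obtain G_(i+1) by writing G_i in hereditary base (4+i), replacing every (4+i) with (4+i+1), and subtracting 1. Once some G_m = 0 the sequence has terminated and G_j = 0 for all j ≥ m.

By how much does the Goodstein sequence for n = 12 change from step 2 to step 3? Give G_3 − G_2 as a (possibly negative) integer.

1

[0] 12 ≡ 3·4 (base 4). Lift 5: 15. −1: 14.
[1] 14 ≡ 2·5 + 4 (base 5). Lift 6: 16. −1: 15.
[2] 15 ≡ 2·6 + 3 (base 6). Lift 7: 17. −1: 16.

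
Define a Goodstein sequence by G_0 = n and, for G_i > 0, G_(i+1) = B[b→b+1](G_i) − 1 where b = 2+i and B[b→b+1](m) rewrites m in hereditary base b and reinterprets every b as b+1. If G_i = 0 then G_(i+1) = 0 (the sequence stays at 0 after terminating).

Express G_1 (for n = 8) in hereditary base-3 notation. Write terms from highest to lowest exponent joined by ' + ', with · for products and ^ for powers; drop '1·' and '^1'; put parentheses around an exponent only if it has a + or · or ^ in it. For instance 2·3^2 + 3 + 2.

2·3^3 + 2·3^2 + 2·3 + 2

(0) 8|_2 = 2^(2 + 1) ↦ 3^(3 + 1)|_3 = 81 ⇒ 80
(1) 80|_3 = 2·3^3 + 2·3^2 + 2·3 + 2 ↦ 2·4^4 + 2·4^2 + 2·4 + 2|_4 = 554 ⇒ 553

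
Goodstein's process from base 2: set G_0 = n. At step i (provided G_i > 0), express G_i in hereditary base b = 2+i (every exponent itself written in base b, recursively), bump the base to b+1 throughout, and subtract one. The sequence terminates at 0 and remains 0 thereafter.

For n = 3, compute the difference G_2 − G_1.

0

3 —HB2→ 2 + 1 —bump→ 3 + 1 = 4 —(−1)→ 3
3 —HB3→ 3 —bump→ 4 = 4 —(−1)→ 3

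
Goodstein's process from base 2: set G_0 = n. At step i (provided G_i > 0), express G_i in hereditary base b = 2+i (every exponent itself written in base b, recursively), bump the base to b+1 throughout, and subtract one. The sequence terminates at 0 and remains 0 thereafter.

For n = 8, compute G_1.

[0] 8 ≡ 2^(2 + 1) (base 2). Lift 3: 81. −1: 80.
[1] 80 ≡ 2·3^3 + 2·3^2 + 2·3 + 2 (base 3). Lift 4: 554. −1: 553.

80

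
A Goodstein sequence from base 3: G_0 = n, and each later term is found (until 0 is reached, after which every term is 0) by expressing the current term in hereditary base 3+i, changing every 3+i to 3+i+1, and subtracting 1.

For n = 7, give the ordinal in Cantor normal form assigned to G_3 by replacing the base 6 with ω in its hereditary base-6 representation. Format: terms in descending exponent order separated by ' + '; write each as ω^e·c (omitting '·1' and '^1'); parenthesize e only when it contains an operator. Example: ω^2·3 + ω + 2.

ω + 3

G_0 = 7. HB_3(7) = 2·3 + 1. Bump = 9. G_1 = 8.
G_1 = 8. HB_4(8) = 2·4. Bump = 10. G_2 = 9.
G_2 = 9. HB_5(9) = 5 + 4. Bump = 10. G_3 = 9.
G_3 = 9. HB_6(9) = 6 + 3. Bump = 10. G_4 = 9.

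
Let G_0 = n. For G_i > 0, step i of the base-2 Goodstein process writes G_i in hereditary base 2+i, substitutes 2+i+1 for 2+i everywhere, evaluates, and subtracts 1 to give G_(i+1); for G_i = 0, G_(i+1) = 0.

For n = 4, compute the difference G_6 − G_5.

base 2: 4 = 2^2; at 3: 3^3 = 27; next = 26
base 3: 26 = 2·3^2 + 2·3 + 2; at 4: 2·4^2 + 2·4 + 2 = 42; next = 41
base 4: 41 = 2·4^2 + 2·4 + 1; at 5: 2·5^2 + 2·5 + 1 = 61; next = 60
base 5: 60 = 2·5^2 + 2·5; at 6: 2·6^2 + 2·6 = 84; next = 83
base 6: 83 = 2·6^2 + 6 + 5; at 7: 2·7^2 + 7 + 5 = 110; next = 109
base 7: 109 = 2·7^2 + 7 + 4; at 8: 2·8^2 + 8 + 4 = 140; next = 139

30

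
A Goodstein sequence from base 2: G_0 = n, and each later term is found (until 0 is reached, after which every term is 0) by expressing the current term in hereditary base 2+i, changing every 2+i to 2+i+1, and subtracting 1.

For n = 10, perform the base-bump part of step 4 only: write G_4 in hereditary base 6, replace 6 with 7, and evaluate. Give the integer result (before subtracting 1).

G_0 = 10. HB_2(10) = 2^(2 + 1) + 2. Bump = 84. G_1 = 83.
G_1 = 83. HB_3(83) = 3^(3 + 1) + 2. Bump = 1026. G_2 = 1025.
G_2 = 1025. HB_4(1025) = 4^(4 + 1) + 1. Bump = 15626. G_3 = 15625.
G_3 = 15625. HB_5(15625) = 5^(5 + 1). Bump = 279936. G_4 = 279935.
G_4 = 279935. HB_6(279935) = 5·6^6 + 5·6^5 + 5·6^4 + 5·6^3 + 5·6^2 + 5·6 + 5. Bump = 4215755. G_5 = 4215754.

4215755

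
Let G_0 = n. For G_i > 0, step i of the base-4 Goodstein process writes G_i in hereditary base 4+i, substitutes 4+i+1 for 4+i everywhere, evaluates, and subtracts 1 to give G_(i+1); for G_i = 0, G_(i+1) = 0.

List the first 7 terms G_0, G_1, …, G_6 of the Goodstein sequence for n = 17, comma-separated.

[0] 17 ≡ 4^2 + 1 (base 4). Lift 5: 26. −1: 25.
[1] 25 ≡ 5^2 (base 5). Lift 6: 36. −1: 35.
[2] 35 ≡ 5·6 + 5 (base 6). Lift 7: 40. −1: 39.
[3] 39 ≡ 5·7 + 4 (base 7). Lift 8: 44. −1: 43.
[4] 43 ≡ 5·8 + 3 (base 8). Lift 9: 48. −1: 47.
[5] 47 ≡ 5·9 + 2 (base 9). Lift 10: 52. −1: 51.

17, 25, 35, 39, 43, 47, 51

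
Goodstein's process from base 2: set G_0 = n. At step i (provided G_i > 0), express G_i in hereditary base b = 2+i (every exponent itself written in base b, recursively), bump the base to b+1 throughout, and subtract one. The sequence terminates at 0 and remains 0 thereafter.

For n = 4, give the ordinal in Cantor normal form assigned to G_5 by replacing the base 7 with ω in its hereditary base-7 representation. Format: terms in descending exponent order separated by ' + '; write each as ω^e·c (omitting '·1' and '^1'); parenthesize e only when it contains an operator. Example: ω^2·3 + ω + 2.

G_0 = 4. HB_2(4) = 2^2. Bump = 27. G_1 = 26.
G_1 = 26. HB_3(26) = 2·3^2 + 2·3 + 2. Bump = 42. G_2 = 41.
G_2 = 41. HB_4(41) = 2·4^2 + 2·4 + 1. Bump = 61. G_3 = 60.
G_3 = 60. HB_5(60) = 2·5^2 + 2·5. Bump = 84. G_4 = 83.
G_4 = 83. HB_6(83) = 2·6^2 + 6 + 5. Bump = 110. G_5 = 109.

ω^2·2 + ω + 4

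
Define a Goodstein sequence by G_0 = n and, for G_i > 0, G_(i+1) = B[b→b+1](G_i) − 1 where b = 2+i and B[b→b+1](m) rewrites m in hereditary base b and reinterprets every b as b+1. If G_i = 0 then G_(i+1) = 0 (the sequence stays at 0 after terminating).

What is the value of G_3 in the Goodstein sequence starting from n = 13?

16092

step 0: 13 = 2^(2 + 1) + 2^2 + 1; sub 3 for 2: 3^(3 + 1) + 3^3 + 1; = 109; G_1 = 109−1 = 108
step 1: 108 = 3^(3 + 1) + 3^3; sub 4 for 3: 4^(4 + 1) + 4^4; = 1280; G_2 = 1280−1 = 1279
step 2: 1279 = 4^(4 + 1) + 3·4^3 + 3·4^2 + 3·4 + 3; sub 5 for 4: 5^(5 + 1) + 3·5^3 + 3·5^2 + 3·5 + 3; = 16093; G_3 = 16093−1 = 16092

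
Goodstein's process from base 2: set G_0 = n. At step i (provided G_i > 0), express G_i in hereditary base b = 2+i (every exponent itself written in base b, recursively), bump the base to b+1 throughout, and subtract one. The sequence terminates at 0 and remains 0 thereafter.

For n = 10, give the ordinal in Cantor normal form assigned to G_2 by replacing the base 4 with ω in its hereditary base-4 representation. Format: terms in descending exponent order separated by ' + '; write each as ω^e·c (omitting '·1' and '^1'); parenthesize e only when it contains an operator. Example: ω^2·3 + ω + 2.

ω^(ω + 1) + 1

i=0: 10 = 2^(2 + 1) + 2 (b=2); 2→3: 3^(3 + 1) + 3 = 84; 84−1 = 83
i=1: 83 = 3^(3 + 1) + 2 (b=3); 3→4: 4^(4 + 1) + 2 = 1026; 1026−1 = 1025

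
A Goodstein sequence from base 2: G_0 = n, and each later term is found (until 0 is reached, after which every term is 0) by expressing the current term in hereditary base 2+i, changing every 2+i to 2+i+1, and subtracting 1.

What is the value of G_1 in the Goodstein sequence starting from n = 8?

G_0=8  [base 2] 2^(2 + 1)  →[2↦3]→  3^(3 + 1) = 81  −1 ⇒ G_1=80
G_1=80  [base 3] 2·3^3 + 2·3^2 + 2·3 + 2  →[3↦4]→  2·4^4 + 2·4^2 + 2·4 + 2 = 554  −1 ⇒ G_2=553

80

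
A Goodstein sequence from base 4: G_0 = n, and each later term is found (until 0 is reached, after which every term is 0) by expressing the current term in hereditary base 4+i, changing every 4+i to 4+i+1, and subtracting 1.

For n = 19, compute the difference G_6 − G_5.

i=0: 19 = 4^2 + 3 (b=4); 4→5: 5^2 + 3 = 28; 28−1 = 27
i=1: 27 = 5^2 + 2 (b=5); 5→6: 6^2 + 2 = 38; 38−1 = 37
i=2: 37 = 6^2 + 1 (b=6); 6→7: 7^2 + 1 = 50; 50−1 = 49
i=3: 49 = 7^2 (b=7); 7→8: 8^2 = 64; 64−1 = 63
i=4: 63 = 7·8 + 7 (b=8); 8→9: 7·9 + 7 = 70; 70−1 = 69
i=5: 69 = 7·9 + 6 (b=9); 9→10: 7·10 + 6 = 76; 76−1 = 75

6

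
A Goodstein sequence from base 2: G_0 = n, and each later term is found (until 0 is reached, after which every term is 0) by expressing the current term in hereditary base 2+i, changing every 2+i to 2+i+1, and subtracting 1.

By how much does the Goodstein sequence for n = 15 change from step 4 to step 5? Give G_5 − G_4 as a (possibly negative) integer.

6261751

base 2: 15 = 2^(2 + 1) + 2^2 + 2 + 1; at 3: 3^(3 + 1) + 3^3 + 3 + 1 = 112; next = 111
base 3: 111 = 3^(3 + 1) + 3^3 + 3; at 4: 4^(4 + 1) + 4^4 + 4 = 1284; next = 1283
base 4: 1283 = 4^(4 + 1) + 4^4 + 3; at 5: 5^(5 + 1) + 5^5 + 3 = 18753; next = 18752
base 5: 18752 = 5^(5 + 1) + 5^5 + 2; at 6: 6^(6 + 1) + 6^6 + 2 = 326594; next = 326593
base 6: 326593 = 6^(6 + 1) + 6^6 + 1; at 7: 7^(7 + 1) + 7^7 + 1 = 6588345; next = 6588344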